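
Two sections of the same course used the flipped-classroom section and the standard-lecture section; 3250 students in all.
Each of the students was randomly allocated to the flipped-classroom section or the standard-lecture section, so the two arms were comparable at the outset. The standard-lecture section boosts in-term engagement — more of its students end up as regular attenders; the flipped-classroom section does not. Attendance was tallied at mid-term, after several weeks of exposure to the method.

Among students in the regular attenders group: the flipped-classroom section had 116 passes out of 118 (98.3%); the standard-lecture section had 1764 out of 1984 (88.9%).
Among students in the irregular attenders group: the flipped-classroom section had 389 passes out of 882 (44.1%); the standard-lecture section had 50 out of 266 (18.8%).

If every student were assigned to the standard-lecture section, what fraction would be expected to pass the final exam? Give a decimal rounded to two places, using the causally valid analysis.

0.81

the flipped-classroom section is higher inside every mid-term attendance stratum but the standard-lecture section is higher in aggregate. Whether to stratify depends on how mid-term attendance relates to the teaching method.
Because the teaching method influences mid-term attendance, mid-term attendance is a post-treatment mediator, not a confounder. Stratifying on it would bias the estimate; the causal effect is the crude pooled difference.
So P(outcome | do(the standard-lecture section)) is just the pooled rate for the standard-lecture section: 1814/2250 = 0.806.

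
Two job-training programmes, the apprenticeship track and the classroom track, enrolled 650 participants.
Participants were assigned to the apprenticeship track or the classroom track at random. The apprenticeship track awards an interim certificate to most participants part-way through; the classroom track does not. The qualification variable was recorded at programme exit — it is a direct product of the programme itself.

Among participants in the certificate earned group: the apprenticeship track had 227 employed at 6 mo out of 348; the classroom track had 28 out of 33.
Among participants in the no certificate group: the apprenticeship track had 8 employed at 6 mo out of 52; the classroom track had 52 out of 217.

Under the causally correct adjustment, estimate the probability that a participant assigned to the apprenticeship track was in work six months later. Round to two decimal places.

0.59

The stratified and pooled comparisons disagree (the classroom track wins within each qualification attained during the programme; the apprenticeship track wins overall), so the answer turns on the causal role of qualification attained during the programme.
Because the programme influences qualification attained during the programme, qualification attained during the programme is a post-treatment mediator, not a confounder. Stratifying on it would bias the estimate; the causal effect is the crude pooled difference.
So P(outcome | do(the apprenticeship track)) is just the pooled rate for the apprenticeship track: 235/400 = 0.588.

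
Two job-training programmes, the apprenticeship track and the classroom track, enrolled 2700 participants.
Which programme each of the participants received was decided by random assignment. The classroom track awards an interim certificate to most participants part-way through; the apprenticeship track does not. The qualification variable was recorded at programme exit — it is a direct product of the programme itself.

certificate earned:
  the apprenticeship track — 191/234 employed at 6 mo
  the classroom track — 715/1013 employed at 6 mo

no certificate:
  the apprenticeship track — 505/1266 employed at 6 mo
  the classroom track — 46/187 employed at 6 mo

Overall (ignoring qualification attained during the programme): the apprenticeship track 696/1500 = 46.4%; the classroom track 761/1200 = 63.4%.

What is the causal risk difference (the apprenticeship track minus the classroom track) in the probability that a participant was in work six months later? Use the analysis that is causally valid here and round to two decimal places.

-0.17

Stratifying would compare programmes among participants the programmes themselves sorted into qualification attained during the programme groups — a form of selection on an intermediate. The unconditioned pooled rates give the total causal effect.
The causal difference is the pooled difference: 0.464 − 0.634 = -0.170.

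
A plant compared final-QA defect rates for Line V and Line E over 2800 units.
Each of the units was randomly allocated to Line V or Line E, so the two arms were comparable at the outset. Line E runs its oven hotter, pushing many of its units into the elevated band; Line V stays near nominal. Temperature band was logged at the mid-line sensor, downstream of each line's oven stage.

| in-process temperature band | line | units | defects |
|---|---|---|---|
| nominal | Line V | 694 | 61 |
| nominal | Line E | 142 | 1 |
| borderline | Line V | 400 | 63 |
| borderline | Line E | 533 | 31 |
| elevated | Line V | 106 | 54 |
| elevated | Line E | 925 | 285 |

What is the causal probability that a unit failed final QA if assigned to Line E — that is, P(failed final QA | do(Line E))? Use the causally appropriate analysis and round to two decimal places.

0.20

In-process temperature band is downstream of the line. One should not condition on a consequence of treatment, so the overall rates are the right comparison.
So P(outcome | do(Line E)) is just the pooled rate for Line E: 317/1600 = 0.198.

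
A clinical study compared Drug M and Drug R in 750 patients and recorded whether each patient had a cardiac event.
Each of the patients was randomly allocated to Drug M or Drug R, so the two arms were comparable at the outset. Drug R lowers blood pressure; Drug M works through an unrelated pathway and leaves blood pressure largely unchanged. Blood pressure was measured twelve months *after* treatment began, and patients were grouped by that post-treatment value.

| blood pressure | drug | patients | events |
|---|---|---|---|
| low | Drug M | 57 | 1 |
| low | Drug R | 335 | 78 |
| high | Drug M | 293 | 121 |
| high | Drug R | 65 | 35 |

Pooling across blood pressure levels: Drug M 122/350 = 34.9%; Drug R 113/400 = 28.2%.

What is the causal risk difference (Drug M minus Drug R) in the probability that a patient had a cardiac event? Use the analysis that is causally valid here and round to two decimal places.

+0.07

Stratifying would compare drugs among patients the drugs themselves sorted into blood pressure groups — a form of selection on an intermediate. The unconditioned pooled rates give the total causal effect.
The causal difference is the pooled difference: 0.349 − 0.282 = +0.066.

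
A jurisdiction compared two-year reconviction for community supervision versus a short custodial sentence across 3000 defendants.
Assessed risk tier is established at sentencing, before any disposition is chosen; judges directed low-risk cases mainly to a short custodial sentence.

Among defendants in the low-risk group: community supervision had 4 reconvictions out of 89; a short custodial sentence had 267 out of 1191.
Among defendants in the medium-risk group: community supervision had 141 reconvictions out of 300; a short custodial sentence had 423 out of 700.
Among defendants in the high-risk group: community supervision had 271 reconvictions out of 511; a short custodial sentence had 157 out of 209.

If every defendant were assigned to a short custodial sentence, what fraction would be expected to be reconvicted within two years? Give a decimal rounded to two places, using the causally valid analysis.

Within every assessed risk tier level community supervision has the lower rate, yet pooled a short custodial sentence does — Simpson's reversal.
Since assessed risk tier is a pre-existing factor (not a product of the disposition) and it affects the outcome on its own, it is a confounder. The stratified rates, not the pooled rate, identify the causal effect.
Standardising a short custodial sentence to the population assessed risk tier mix: 0.427·267/1191 + 0.333·423/700 + 0.240·157/209 = 0.477.

0.48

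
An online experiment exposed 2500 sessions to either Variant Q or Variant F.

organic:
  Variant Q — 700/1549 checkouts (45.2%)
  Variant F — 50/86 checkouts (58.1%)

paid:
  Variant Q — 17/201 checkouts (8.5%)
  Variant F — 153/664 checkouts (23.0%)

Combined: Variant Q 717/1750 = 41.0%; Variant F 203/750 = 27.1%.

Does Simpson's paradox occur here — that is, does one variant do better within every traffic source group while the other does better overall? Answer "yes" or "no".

Within each traffic source level (organic 45.2% vs 58.1%; paid 8.5% vs 23.0%), Variant F has the higher rate every time. Pooled: 41.0% vs 27.1% — Variant Q has the higher rate overall. The two comparisons disagree.

yes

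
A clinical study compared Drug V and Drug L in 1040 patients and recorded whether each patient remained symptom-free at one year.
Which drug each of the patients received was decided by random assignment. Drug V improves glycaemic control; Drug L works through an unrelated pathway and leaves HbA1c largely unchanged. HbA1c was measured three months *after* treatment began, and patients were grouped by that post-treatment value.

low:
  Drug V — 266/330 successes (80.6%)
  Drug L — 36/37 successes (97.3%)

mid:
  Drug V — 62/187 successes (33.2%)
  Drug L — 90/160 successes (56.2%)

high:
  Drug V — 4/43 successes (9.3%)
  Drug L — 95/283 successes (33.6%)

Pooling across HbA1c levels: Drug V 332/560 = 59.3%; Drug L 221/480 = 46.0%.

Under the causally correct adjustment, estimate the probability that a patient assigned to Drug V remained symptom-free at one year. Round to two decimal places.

HbA1c lies on the pathway drug → HbA1c → outcome, so adjusting for it blocks the indirect effect. For the total causal effect of drug, use the unadjusted pooled rates.
So P(outcome | do(Drug V)) is just the pooled rate for Drug V: 332/560 = 0.593.

0.59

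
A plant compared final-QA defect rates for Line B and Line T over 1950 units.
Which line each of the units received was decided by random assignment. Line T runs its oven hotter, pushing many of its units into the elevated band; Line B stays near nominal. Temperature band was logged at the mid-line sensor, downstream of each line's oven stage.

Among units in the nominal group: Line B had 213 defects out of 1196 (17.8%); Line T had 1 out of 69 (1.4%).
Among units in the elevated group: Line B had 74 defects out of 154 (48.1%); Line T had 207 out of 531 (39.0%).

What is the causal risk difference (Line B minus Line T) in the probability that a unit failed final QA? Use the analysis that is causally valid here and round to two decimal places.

-0.13

The distribution of in-process temperature band is itself part of what the line does — it is an intermediate outcome. Holding it fixed would remove that part of the effect; the total effect is the pooled difference.
The causal difference is the pooled difference: 0.213 − 0.347 = -0.134.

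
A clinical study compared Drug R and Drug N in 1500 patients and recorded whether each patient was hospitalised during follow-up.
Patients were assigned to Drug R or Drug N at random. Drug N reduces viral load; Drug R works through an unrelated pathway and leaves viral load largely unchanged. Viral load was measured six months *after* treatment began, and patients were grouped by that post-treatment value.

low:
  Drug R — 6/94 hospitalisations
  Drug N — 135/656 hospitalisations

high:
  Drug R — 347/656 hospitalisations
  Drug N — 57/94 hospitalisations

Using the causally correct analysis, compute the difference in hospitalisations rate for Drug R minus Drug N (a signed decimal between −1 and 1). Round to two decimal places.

+0.21

The stratified and pooled comparisons disagree (Drug R wins within each viral load; Drug N wins overall), so the answer turns on the causal role of viral load.
Viral load lies on the pathway drug → viral load → outcome, so adjusting for it blocks the indirect effect. For the total causal effect of drug, use the unadjusted pooled rates.
The causal difference is the pooled difference: 0.471 − 0.256 = +0.215.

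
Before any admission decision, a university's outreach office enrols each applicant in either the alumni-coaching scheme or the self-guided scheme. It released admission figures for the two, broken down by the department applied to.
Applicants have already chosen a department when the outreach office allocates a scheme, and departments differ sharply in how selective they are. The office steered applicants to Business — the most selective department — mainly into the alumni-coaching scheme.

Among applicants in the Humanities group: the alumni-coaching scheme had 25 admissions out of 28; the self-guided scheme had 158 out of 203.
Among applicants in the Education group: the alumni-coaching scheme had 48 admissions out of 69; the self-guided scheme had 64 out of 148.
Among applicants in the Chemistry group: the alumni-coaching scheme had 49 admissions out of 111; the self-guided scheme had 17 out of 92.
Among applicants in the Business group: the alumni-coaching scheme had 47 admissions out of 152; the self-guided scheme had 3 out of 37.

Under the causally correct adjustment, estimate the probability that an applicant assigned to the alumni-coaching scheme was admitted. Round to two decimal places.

0.60

The department-specific comparison favours the alumni-coaching scheme throughout, but the pooled figures favour the self-guided scheme. The question is whether to condition on department.
Department differs across outreach schemes for reasons unrelated to any effect of the outreach scheme itself, and it separately predicts the outcome — a classic confounder. We must compare within department levels.
Standardising the alumni-coaching scheme to the population department mix: 0.275·25/28 + 0.258·48/69 + 0.242·49/111 + 0.225·47/152 = 0.601.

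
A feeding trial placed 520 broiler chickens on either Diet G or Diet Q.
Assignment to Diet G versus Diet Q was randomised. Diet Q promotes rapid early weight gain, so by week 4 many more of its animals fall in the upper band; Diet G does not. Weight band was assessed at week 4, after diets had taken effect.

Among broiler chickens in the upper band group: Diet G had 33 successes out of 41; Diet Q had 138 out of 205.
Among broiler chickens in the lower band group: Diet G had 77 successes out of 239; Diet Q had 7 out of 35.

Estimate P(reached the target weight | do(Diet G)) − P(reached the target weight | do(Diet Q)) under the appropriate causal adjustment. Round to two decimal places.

The week-4 weight band-specific comparison favours Diet G throughout, but the pooled figures favour Diet Q. The question is whether to condition on week-4 weight band.
Because the diet influences week-4 weight band, week-4 weight band is a post-treatment mediator, not a confounder. Stratifying on it would bias the estimate; the causal effect is the crude pooled difference.
The causal difference is the pooled difference: 0.393 − 0.604 = -0.211.

-0.21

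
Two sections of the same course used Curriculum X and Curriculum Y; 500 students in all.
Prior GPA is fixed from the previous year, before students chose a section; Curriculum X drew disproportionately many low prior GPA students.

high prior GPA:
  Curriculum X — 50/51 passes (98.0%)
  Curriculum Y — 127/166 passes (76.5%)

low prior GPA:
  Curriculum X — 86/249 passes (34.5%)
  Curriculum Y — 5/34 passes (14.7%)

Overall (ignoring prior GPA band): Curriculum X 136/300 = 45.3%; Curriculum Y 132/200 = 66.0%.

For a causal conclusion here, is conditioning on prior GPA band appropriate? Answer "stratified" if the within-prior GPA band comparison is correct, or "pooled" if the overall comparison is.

stratified

The stratified and pooled comparisons disagree (Curriculum X wins within each prior GPA band; Curriculum Y wins overall), so the answer turns on the causal role of prior GPA band.
Prior GPA band satisfies the back-door criterion: it is not a descendant of the teaching method, and it blocks the spurious path from teaching method to outcome. Adjusting for it (i.e., using the within-prior GPA band rates) gives the causal effect.
Within each level — high prior GPA: 98.0% vs 76.5%; low prior GPA: 34.5% vs 14.7% — Curriculum X is higher every time.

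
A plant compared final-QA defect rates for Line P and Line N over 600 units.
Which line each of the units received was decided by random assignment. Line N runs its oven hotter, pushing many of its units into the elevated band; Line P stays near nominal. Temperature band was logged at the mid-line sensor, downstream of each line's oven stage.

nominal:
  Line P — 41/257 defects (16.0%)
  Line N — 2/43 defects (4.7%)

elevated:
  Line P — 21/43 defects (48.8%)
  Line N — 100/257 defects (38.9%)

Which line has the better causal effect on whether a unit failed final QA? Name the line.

The in-process temperature band-specific comparison favours Line N throughout, but the pooled figures favour Line P. The question is whether to condition on in-process temperature band.
Stratifying would compare lines among units the lines themselves sorted into in-process temperature band groups — a form of selection on an intermediate. The unconditioned pooled rates give the total causal effect.
Pooled: Line P 20.7% vs Line N 34.0%; Line P is lower overall.

Line P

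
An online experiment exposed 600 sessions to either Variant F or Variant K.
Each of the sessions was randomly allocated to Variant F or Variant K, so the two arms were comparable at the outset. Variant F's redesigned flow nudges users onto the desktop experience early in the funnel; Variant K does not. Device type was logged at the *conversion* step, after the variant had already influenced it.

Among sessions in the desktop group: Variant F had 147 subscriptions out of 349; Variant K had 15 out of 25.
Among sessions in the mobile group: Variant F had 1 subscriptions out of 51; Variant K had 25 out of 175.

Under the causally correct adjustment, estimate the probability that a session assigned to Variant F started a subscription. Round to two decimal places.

0.37

The device type-specific comparison favours Variant K throughout, but the pooled figures favour Variant F. The question is whether to condition on device type.
Stratifying would compare variants among sessions the variants themselves sorted into device type groups — a form of selection on an intermediate. The unconditioned pooled rates give the total causal effect.
So P(outcome | do(Variant F)) is just the pooled rate for Variant F: 148/400 = 0.370.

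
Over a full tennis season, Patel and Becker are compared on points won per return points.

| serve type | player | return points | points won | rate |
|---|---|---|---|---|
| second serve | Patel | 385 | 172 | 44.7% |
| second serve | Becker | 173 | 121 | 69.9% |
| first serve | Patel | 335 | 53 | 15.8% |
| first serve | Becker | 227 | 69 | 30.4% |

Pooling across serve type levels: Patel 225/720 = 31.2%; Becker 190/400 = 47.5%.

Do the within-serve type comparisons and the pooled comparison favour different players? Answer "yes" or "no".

no

Within each serve type level (second serve 44.7% vs 69.9%; first serve 15.8% vs 30.4%), Becker has the higher rate every time. Pooled: 31.2% vs 47.5% — Becker has the higher rate overall. They agree.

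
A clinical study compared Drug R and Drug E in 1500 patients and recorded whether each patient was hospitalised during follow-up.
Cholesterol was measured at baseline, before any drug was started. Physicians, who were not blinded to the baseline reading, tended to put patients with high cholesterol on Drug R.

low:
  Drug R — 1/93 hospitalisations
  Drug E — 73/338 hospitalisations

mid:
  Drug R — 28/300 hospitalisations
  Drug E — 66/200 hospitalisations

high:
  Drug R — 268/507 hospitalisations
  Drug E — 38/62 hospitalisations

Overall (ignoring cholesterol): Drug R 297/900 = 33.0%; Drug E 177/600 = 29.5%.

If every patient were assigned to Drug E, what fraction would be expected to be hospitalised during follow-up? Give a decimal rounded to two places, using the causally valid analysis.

Cholesterol differs across drugs for reasons unrelated to any effect of the drug itself, and it separately predicts the outcome — a classic confounder. We must compare within cholesterol levels.
Standardising Drug E to the population cholesterol mix: 0.287·73/338 + 0.333·66/200 + 0.379·38/62 = 0.405.

0.40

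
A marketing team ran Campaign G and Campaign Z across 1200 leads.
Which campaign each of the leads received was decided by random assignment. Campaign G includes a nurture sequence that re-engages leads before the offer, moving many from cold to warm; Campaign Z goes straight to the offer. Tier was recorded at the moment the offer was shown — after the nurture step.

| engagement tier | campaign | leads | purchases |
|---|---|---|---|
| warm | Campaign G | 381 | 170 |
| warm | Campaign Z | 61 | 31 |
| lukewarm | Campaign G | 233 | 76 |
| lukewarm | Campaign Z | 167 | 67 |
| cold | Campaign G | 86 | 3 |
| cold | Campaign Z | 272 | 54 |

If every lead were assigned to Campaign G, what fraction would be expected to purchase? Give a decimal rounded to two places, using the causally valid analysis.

0.36

The distribution of engagement tier is itself part of what the campaign does — it is an intermediate outcome. Holding it fixed would remove that part of the effect; the total effect is the pooled difference.
So P(outcome | do(Campaign G)) is just the pooled rate for Campaign G: 249/700 = 0.356.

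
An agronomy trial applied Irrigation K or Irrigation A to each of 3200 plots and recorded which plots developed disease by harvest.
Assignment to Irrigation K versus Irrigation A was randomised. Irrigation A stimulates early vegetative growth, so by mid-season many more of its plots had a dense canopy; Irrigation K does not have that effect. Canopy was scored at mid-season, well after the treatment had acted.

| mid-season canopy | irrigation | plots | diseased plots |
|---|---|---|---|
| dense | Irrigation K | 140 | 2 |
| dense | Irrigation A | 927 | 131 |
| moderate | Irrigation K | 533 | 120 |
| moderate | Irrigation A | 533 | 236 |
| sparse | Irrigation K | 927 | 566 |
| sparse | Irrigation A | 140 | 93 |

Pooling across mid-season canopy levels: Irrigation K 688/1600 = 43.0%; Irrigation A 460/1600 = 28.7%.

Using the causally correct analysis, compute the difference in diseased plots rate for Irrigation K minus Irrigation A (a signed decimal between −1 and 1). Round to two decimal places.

+0.14

Mid-season canopy here is a post-treatment variable shaped by the irrigation; conditioning on it would introduce bias rather than remove it. The overall comparison is the causal one.
The causal difference is the pooled difference: 0.430 − 0.287 = +0.142.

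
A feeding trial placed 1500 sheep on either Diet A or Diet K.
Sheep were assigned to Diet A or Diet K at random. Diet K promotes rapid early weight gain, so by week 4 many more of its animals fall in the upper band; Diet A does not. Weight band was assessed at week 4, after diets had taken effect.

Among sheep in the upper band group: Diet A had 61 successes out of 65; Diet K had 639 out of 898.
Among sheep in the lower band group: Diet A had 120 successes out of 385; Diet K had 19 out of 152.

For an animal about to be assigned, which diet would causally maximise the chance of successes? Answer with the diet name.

Diet K

The distribution of week-4 weight band is itself part of what the diet does — it is an intermediate outcome. Holding it fixed would remove that part of the effect; the total effect is the pooled difference.
Pooled: Diet A 40.2% vs Diet K 62.7%; Diet K is higher overall.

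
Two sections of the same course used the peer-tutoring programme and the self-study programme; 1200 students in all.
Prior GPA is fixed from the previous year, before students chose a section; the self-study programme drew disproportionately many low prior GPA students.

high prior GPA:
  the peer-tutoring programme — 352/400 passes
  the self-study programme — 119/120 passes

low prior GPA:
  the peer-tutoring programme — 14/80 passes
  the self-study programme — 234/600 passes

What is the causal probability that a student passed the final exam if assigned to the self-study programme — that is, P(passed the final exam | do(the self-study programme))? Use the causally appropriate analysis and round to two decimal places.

the self-study programme is higher inside every prior GPA band stratum but the peer-tutoring programme is higher in aggregate. Whether to stratify depends on how prior GPA band relates to the teaching method.
Since prior GPA band is a pre-existing factor (not a product of the teaching method) and it affects the outcome on its own, it is a confounder. The stratified rates, not the pooled rate, identify the causal effect.
Standardising the self-study programme to the population prior GPA band mix: 0.433·119/120 + 0.567·234/600 = 0.651.

0.65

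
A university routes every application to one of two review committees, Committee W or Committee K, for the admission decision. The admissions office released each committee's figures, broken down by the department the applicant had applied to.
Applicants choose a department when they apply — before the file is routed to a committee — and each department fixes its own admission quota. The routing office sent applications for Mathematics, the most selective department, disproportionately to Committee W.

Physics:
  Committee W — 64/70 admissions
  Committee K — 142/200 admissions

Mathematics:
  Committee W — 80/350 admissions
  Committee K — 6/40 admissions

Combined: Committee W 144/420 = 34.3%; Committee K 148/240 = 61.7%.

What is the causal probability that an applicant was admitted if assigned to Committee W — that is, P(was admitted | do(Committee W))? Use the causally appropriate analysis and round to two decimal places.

Within every department level Committee W has the higher rate, yet pooled Committee K does — Simpson's reversal.
Department is set before the review committee has any effect — it is not caused by the review committee — and it independently drives the outcome. That makes it a confounder, so the causal comparison is within department levels.
Standardising Committee W to the population department mix: 0.409·64/70 + 0.591·80/350 = 0.509.

0.51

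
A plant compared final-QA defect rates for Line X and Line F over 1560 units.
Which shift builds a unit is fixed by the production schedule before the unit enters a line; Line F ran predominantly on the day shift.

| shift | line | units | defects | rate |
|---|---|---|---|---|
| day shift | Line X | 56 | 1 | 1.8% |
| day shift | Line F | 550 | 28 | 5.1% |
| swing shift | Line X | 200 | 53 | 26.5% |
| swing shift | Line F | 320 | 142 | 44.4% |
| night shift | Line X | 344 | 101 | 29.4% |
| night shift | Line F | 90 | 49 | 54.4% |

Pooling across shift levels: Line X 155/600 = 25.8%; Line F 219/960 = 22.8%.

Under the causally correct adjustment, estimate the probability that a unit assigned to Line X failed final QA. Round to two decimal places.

The imbalance in shift arose from how units were allocated, not from anything the line did; and shift independently affects the outcome. The pooled gap is confounded — condition on shift.
Standardising Line X to the population shift mix: 0.388·1/56 + 0.333·53/200 + 0.278·101/344 = 0.177.

0.18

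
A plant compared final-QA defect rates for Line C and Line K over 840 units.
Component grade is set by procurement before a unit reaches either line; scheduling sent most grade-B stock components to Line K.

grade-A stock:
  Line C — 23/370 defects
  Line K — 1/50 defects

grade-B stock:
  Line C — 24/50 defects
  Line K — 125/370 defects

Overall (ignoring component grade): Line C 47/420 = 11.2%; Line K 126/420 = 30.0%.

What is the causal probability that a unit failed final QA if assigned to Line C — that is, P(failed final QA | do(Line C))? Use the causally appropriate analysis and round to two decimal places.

0.27

The component grade-specific comparison favours Line K throughout, but the pooled figures favour Line C. The question is whether to condition on component grade.
Here component grade is a common cause — it drives both which line a case falls under and the outcome. The crude comparison mixes populations; the stratum-specific rates are the causally relevant ones.
Standardising Line C to the population component grade mix: 0.500·23/370 + 0.500·24/50 = 0.271.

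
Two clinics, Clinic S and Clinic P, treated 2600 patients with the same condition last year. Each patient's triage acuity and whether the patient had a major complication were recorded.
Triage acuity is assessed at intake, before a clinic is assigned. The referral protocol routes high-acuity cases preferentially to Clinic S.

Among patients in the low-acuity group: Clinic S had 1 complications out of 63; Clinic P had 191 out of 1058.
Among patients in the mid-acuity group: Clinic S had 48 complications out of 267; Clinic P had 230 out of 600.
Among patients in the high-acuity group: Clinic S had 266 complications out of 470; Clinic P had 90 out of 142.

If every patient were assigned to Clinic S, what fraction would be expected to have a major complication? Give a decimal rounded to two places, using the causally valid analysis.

0.20

Nothing the clinic does changes triage acuity; the imbalance is an allocation artefact. With triage acuity also predicting the outcome, the pooled figure is confounded, and the within-stratum comparison is the causal one.
Standardising Clinic S to the population triage acuity mix: 0.431·1/63 + 0.333·48/267 + 0.235·266/470 = 0.200.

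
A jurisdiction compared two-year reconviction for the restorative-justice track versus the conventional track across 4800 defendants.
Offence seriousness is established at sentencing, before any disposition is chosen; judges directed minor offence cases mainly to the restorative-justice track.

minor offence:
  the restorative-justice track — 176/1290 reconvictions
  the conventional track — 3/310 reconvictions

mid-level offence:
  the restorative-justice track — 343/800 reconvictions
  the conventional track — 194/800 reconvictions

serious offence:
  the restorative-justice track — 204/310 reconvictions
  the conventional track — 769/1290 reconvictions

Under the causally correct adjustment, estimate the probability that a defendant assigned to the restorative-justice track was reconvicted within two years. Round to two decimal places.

Offence seriousness satisfies the back-door criterion: it is not a descendant of the disposition, and it blocks the spurious path from disposition to outcome. Adjusting for it (i.e., using the within-offence seriousness rates) gives the causal effect.
Standardising the restorative-justice track to the population offence seriousness mix: 0.333·176/1290 + 0.333·343/800 + 0.333·204/310 = 0.408.

0.41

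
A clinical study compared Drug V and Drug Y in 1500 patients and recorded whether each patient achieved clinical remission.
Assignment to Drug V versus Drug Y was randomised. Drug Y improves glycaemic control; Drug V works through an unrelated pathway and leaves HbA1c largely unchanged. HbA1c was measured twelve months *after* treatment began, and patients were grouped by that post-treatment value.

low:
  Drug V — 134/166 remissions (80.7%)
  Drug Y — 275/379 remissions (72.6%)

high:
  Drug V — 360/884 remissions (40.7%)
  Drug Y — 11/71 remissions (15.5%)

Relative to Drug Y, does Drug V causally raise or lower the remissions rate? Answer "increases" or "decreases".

Stratifying would compare drugs among patients the drugs themselves sorted into HbA1c groups — a form of selection on an intermediate. The unconditioned pooled rates give the total causal effect.
Pooled: Drug V 47.0% vs Drug Y 63.6%; Drug Y is higher overall.

decreases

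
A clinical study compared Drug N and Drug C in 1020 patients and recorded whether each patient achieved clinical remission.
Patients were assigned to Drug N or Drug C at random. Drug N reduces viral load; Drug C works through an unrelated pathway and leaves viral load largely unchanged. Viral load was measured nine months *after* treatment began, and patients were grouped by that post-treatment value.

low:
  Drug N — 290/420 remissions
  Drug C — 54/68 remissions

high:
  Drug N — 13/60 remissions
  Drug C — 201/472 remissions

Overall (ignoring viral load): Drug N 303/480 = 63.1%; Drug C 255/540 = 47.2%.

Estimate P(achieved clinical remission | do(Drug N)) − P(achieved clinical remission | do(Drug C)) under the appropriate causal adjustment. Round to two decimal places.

Stratifying would compare drugs among patients the drugs themselves sorted into viral load groups — a form of selection on an intermediate. The unconditioned pooled rates give the total causal effect.
The causal difference is the pooled difference: 0.631 − 0.472 = +0.159.

+0.16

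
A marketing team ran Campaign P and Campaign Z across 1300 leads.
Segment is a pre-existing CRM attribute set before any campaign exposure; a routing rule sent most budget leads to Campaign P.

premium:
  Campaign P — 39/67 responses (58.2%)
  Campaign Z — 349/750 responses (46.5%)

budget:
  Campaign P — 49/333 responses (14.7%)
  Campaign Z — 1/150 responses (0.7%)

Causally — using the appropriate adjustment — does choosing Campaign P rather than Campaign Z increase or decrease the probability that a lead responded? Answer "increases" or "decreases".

The imbalance in customer segment arose from how leads were allocated, not from anything the campaign did; and customer segment independently affects the outcome. The pooled gap is confounded — condition on customer segment.
Within each level — premium: 58.2% vs 46.5%; budget: 14.7% vs 0.7% — Campaign P is higher every time.

increases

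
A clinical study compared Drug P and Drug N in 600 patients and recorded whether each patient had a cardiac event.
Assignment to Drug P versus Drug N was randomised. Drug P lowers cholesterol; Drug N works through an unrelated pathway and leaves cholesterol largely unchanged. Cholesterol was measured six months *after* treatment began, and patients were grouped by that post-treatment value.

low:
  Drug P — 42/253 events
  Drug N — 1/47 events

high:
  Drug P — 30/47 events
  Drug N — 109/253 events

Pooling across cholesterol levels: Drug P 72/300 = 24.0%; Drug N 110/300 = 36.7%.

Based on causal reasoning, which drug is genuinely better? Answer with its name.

Drug P

Because the drug influences cholesterol, cholesterol is a post-treatment mediator, not a confounder. Stratifying on it would bias the estimate; the causal effect is the crude pooled difference.
Pooled: Drug P 24.0% vs Drug N 36.7%; Drug P is lower overall.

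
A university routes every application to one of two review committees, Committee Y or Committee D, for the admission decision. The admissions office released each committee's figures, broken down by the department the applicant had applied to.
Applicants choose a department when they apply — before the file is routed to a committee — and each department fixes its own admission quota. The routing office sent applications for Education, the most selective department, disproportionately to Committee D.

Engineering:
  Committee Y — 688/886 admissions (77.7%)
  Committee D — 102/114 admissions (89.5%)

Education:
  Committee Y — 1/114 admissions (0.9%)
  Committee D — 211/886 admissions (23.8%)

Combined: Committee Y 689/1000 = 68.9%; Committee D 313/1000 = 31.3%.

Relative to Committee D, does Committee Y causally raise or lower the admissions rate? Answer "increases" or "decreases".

decreases

Nothing the review committee does changes department; the imbalance is an allocation artefact. With department also predicting the outcome, the pooled figure is confounded, and the within-stratum comparison is the causal one.
Within each level — Engineering: 77.7% vs 89.5%; Education: 0.9% vs 23.8% — Committee D is higher every time.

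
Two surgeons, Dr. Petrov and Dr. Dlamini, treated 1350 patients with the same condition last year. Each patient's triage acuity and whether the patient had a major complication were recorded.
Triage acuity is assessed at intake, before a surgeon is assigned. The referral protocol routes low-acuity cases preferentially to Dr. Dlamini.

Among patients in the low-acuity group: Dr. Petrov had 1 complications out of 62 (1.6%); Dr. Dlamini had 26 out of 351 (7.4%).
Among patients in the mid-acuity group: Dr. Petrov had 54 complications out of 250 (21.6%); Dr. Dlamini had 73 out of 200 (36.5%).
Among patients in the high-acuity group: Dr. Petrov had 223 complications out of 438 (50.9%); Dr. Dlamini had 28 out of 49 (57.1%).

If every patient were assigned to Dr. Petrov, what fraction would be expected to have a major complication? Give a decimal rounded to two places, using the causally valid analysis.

Nothing the surgeon does changes triage acuity; the imbalance is an allocation artefact. With triage acuity also predicting the outcome, the pooled figure is confounded, and the within-stratum comparison is the causal one.
Standardising Dr. Petrov to the population triage acuity mix: 0.306·1/62 + 0.333·54/250 + 0.361·223/438 = 0.261.

0.26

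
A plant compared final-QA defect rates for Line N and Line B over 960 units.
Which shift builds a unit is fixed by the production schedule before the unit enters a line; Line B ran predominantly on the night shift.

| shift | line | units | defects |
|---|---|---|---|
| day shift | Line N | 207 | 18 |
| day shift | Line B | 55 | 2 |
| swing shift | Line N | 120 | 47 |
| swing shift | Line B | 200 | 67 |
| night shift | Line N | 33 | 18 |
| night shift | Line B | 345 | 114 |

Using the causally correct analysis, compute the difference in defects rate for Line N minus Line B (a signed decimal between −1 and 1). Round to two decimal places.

+0.12

Within every shift level Line B has the lower rate, yet pooled Line N does — Simpson's reversal.
Shift is set before the line has any effect — it is not caused by the line — and it independently drives the outcome. That makes it a confounder, so the causal comparison is within shift levels.
Adjusting over the population distribution of shift: 0.273·(0.087−0.036) + 0.333·(0.392−0.335) + 0.394·(0.545−0.330) = +0.117.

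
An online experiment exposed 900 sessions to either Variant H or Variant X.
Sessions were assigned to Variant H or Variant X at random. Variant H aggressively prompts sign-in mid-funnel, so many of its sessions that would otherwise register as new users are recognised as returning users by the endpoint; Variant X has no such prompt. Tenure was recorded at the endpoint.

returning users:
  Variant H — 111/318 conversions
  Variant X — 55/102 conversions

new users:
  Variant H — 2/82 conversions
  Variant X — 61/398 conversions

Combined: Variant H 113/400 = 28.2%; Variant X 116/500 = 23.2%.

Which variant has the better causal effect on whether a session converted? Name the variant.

Variant X is higher inside every user tenure stratum but Variant H is higher in aggregate. Whether to stratify depends on how user tenure relates to the variant.
Stratifying would compare variants among sessions the variants themselves sorted into user tenure groups — a form of selection on an intermediate. The unconditioned pooled rates give the total causal effect.
Pooled: Variant H 28.2% vs Variant X 23.2%; Variant H is higher overall.

Variant H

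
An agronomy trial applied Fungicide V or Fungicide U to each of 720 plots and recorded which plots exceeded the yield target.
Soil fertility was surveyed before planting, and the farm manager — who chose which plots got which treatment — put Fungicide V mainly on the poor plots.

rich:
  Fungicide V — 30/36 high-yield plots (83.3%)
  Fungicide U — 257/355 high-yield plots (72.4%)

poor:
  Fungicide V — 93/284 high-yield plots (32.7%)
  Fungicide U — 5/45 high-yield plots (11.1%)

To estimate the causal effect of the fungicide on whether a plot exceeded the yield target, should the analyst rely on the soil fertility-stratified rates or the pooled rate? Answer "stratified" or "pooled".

Within every soil fertility level Fungicide V has the higher rate, yet pooled Fungicide U does — Simpson's reversal.
Nothing the fungicide does changes soil fertility; the imbalance is an allocation artefact. With soil fertility also predicting the outcome, the pooled figure is confounded, and the within-stratum comparison is the causal one.
Within each level — rich: 83.3% vs 72.4%; poor: 32.7% vs 11.1% — Fungicide V is higher every time.

stratified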